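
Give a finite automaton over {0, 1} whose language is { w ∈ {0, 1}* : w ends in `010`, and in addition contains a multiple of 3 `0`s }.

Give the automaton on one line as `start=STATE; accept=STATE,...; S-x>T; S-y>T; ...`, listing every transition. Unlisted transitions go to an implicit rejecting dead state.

Build one automaton per condition and run them in lockstep. One (4 states) tracks how much of the suffix `010` has currently been matched; the other (3 states) tracks the count of `0`s modulo 3. Each combined state is a pair, one component from each; accept when both components accept.
With 12 states:
       0  1 
>  A   B  A 
   B   C  D 
   C   E  F 
   D   G  H 
   E   B  I 
   F   J  K 
   G   E  F 
   H   C  H 
   I   L  A 
 * J   B  I 
   K   E  K 
   L   C  D 
(> = start, * = accepting)

start=A; accept=J; A-0>B; A-1>A; B-0>C; B-1>D; C-0>E; C-1>F; D-0>G; D-1>H; E-0>B; E-1>I; F-0>J; F-1>K; G-0>E; G-1>F; H-0>C; H-1>H; I-0>L; I-1>A; J-0>B; J-1>I; K-0>E; K-1>K; L-0>C; L-1>D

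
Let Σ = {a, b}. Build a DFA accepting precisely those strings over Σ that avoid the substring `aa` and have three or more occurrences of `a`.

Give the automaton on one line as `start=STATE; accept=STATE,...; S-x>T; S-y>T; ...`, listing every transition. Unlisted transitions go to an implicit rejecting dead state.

start=q0; accept=q6,q7; q0-a>q1; q0-b>q0; q1-a>q2; q1-b>q3; q2-a>q2; q2-b>q2; q3-a>q4; q3-b>q3; q4-a>q2; q4-b>q5; q5-a>q6; q5-b>q5; q6-a>q2; q6-b>q7; q7-a>q6; q7-b>q7

Run two small machines in parallel and take their product. The first has 3 states tracking partial matches of the forbidden pattern `aa`; the second has 5 states tracking the count of `a`s, saturating at 4. A product state is a pair (one from each), accepting exactly when both do. Equivalent product states are then merged.
With 8 states:
        a   b  
>  q0   q1  q0 
   q1   q2  q3 
   q2   q2  q2 
   q3   q4  q3 
   q4   q2  q5 
   q5   q6  q5 
 * q6   q2  q7 
 * q7   q6  q7 
(> = start, * = accepting)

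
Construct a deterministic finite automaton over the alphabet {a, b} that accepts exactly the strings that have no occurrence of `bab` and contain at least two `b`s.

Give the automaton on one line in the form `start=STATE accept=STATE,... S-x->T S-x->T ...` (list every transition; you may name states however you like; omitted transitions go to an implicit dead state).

Build one automaton per condition and run them in lockstep. The first has 4 states tracking partial matches of the forbidden pattern `bab`; the second has 4 states tracking the count of `b`s, saturating at 3. A product state is a pair (one from each), accepting exactly when both do. Equivalent product states are then merged.
With 8 states:
        a   b  
>  S0   S0  S1 
   S1   S2  S3 
   S2   S4  S5 
 * S3   S6  S3 
   S4   S4  S3 
   S5   S5  S5 
 * S6   S7  S5 
 * S7   S7  S3 
(> = start, * = accepting)

start=S0 accept=S3,S6,S7 S0-a->S0 S0-b->S1 S1-a->S2 S1-b->S3 S2-a->S4 S2-b->S5 S3-a->S6 S3-b->S3 S4-a->S4 S4-b->S3 S5-a->S5 S5-b->S5 S6-a->S7 S6-b->S5 S7-a->S7 S7-b->S3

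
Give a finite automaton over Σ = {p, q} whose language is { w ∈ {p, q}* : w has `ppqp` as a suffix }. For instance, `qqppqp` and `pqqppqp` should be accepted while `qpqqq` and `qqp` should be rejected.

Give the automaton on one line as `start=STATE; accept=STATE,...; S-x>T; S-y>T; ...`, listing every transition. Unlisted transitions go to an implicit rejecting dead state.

start=S0; accept=S4; S0-p>S1; S0-q>S0; S1-p>S2; S1-q>S0; S2-p>S2; S2-q>S3; S3-p>S4; S3-q>S0; S4-p>S2; S4-q>S0

Remember how much of `ppqp` the current input suffix matches. State S0 means no match yet; S1 means the last symbol is `p`; S2 means the last 2 symbols are `pp`; S3 means the last 3 symbols are `ppq`; S4 means the last 4 symbols are `ppqp`. Only S4 accepts. On a mismatch, fall back to the longest proper suffix that is still a prefix of `ppqp`.
5 states suffice.
        p   q  
>  S0   S1  S0 
   S1   S2  S0 
   S2   S2  S3 
   S3   S4  S0 
 * S4   S2  S0 
(> = start, * = accepting)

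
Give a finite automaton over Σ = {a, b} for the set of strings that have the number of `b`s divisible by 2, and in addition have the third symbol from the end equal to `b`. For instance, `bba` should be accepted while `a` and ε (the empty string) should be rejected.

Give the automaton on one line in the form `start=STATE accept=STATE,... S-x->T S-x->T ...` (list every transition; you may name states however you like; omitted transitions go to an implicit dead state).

Build one automaton per condition and run them in lockstep. One (2 states) tracks the count of `b`s modulo 2; the other (15 states) tracks the last 3 symbols read. Each combined state is a pair, one component from each; accept when both components accept. After merging equivalent states the machine shrinks.
With 12 states:
          a    b  
>  q0     q0   q1 
   q1     q2   q3 
   q2     q4   q5 
   q3     q6   q7 
   q4     q4   q8 
 * q5     q9   q7 
 * q6    q10   q1 
   q7     q2  q11 
   q8     q9   q7 
   q9    q10   q1 
 * q10    q0   q1 
 * q11    q6   q7 
(> = start, * = accepting)

start=q0 accept=q5,q6,q10,q11 q0-a->q0 q0-b->q1 q1-a->q2 q1-b->q3 q2-a->q4 q2-b->q5 q3-a->q6 q3-b->q7 q4-a->q4 q4-b->q8 q5-a->q9 q5-b->q7 q6-a->q10 q6-b->q1 q7-a->q2 q7-b->q11 q8-a->q9 q8-b->q7 q9-a->q10 q9-b->q1 q10-a->q0 q10-b->q1 q11-a->q6 q11-b->q7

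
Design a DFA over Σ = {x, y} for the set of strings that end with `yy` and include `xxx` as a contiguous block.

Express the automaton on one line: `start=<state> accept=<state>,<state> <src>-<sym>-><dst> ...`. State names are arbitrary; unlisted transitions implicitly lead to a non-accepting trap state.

start=A accept=H A-x->B A-y->C B-x->D B-y->C C-x->B C-y->E D-x->F D-y->C E-x->B E-y->E F-x->F F-y->G G-x->F G-y->H H-x->F H-y->H

Build one automaton per condition and run them in lockstep. The first has 3 states tracking how much of the suffix `yy` has currently been matched; the second has 4 states tracking whether and how much of `xxx` has been seen. A product state is a pair (one from each), accepting exactly when both do.
An 8-state machine:
       x  y 
>  A   B  C 
   B   D  C 
   C   B  E 
   D   F  C 
   E   B  E 
   F   F  G 
   G   F  H 
 * H   F  H 
(> = start, * = accepting)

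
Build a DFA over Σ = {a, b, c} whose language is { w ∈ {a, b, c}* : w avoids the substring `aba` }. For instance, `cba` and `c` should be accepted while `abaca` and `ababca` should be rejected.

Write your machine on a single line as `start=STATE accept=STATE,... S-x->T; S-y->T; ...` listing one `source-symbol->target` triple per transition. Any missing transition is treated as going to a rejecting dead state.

start=q0; accept=q0,q1,q2; q0-a->q1; q0-b->q0; q0-c->q0; q1-a->q1; q1-b->q2; q1-c->q0; q2-a->q3; q2-b->q0; q2-c->q0; q3-a->q3; q3-b->q3; q3-c->q3

Track partial matches of the forbidden pattern `aba`. State q3 is a dead state reached once `aba` has occurred; every other state accepts. q0 means no part of `aba` is currently matched.
4 states suffice.
        a   b   c  
>* q0   q1  q0  q0 
 * q1   q1  q2  q0 
 * q2   q3  q0  q0 
   q3   q3  q3  q3 
(> = start, * = accepting)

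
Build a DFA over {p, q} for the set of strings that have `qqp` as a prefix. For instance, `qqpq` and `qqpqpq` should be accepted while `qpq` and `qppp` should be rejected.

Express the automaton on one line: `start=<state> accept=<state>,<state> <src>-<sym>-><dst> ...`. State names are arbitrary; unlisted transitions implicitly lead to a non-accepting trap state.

start=s0 accept=s3 s0-p->s4 s0-q->s1 s1-p->s4 s1-q->s2 s2-p->s3 s2-q->s4 s3-p->s3 s3-q->s3 s4-p->s4 s4-q->s4

Walk along `qqp` while the input agrees: from s0 take `q` to s1, and so on. Any deviation drops to the rejecting sink s4. Once s3 is reached the prefix is confirmed and every continuation is accepted.
        p   q  
>  s0   s4  s1 
   s1   s4  s2 
   s2   s3  s4 
 * s3   s3  s3 
   s4   s4  s4 
(> = start, * = accepting)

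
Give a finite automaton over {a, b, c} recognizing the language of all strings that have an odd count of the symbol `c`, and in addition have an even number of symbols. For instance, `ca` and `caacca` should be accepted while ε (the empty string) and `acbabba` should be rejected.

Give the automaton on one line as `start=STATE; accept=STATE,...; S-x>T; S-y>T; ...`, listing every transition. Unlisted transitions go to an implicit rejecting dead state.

start=q0; accept=q3; q0-a>q1; q0-b>q1; q0-c>q2; q1-a>q0; q1-b>q0; q1-c>q3; q2-a>q3; q2-b>q3; q2-c>q0; q3-a>q2; q3-b>q2; q3-c>q1

Handle the two conditions separately and then intersect. The first has 2 states tracking the count of `c`s modulo 2; the second has 2 states tracking the input length modulo 2. A product state is a pair (one from each), accepting exactly when both do.
4 states suffice.
        a   b   c  
>  q0   q1  q1  q2 
   q1   q0  q0  q3 
   q2   q3  q3  q0 
 * q3   q2  q2  q1 
(> = start, * = accepting)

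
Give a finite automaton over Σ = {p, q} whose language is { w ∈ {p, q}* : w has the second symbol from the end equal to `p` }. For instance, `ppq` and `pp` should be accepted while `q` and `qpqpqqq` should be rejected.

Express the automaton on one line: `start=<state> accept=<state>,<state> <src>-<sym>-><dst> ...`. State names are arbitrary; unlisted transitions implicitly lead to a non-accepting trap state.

Because acceptance depends on a position counted from the end, the machine has to buffer the most recent 2 symbols. Make each state the string of the last up-to-2 symbols read; on input `x` shift the window left and append `x`. Accept when the buffered window has length 2 and begins with `p`.
A 7-state machine:
       p  q 
>  A   B  C 
   B   D  E 
   C   F  G 
 * D   D  E 
 * E   F  G 
   F   D  E 
   G   F  G 
(> = start, * = accepting)

start=A accept=D,E A-p->B A-q->C B-p->D B-q->E C-p->F C-q->G D-p->D D-q->E E-p->F E-q->G F-p->D F-q->E G-p->F G-q->G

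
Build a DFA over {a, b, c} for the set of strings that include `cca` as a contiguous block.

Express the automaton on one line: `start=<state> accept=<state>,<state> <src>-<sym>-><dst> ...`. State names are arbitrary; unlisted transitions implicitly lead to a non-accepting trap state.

Track how much of `cca` has been matched so far: state s0 is no progress, s3 is the absorbing accept state reached once `cca` has occurred. Intermediate states record partial matches; on a mismatch, fall back to the longest reusable overlap.
4 states suffice.
        a   b   c  
>  s0   s0  s0  s1 
   s1   s0  s0  s2 
   s2   s3  s0  s2 
 * s3   s3  s3  s3 
(> = start, * = accepting)

start=s0 accept=s3 s0-a->s0 s0-b->s0 s0-c->s1 s1-a->s0 s1-b->s0 s1-c->s2 s2-a->s3 s2-b->s0 s2-c->s2 s3-a->s3 s3-b->s3 s3-c->s3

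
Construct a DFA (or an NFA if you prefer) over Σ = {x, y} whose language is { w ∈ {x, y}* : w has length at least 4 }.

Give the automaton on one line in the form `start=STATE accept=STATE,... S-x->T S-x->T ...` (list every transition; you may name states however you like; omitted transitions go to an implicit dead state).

start=q0 accept=q4,q5 q0-x->q1 q0-y->q1 q1-x->q2 q1-y->q2 q2-x->q3 q2-y->q3 q3-x->q4 q3-y->q4 q4-x->q5 q4-y->q5 q5-x->q5 q5-y->q5

We only need to distinguish lengths 0, 1, …, 4, and '>4'. Chain q0 → q1 → q2 → q3 → q4 → q5 on every symbol, with q5 looping. Accepting states: {q4, q5}.
With 6 states:
        x   y  
>  q0   q1  q1 
   q1   q2  q2 
   q2   q3  q3 
   q3   q4  q4 
 * q4   q5  q5 
 * q5   q5  q5 
(> = start, * = accepting)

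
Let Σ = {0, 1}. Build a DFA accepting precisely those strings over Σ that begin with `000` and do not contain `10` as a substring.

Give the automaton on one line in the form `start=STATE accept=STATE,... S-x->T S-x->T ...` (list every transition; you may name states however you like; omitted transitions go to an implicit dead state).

start=s0 accept=s4,s5 s0-0->s1 s0-1->s2 s1-0->s3 s1-1->s2 s2-0->s2 s2-1->s2 s3-0->s4 s3-1->s2 s4-0->s4 s4-1->s5 s5-0->s2 s5-1->s5

Handle the two conditions separately and then intersect. One (5 states) tracks whether the input so far still matches the prefix `000`; the other (3 states) tracks partial matches of the forbidden pattern `10`. Each combined state is a pair, one component from each; accept when both components accept. Equivalent product states are then merged.
With 6 states:
        0   1  
>  s0   s1  s2 
   s1   s3  s2 
   s2   s2  s2 
   s3   s4  s2 
 * s4   s4  s5 
 * s5   s2  s5 
(> = start, * = accepting)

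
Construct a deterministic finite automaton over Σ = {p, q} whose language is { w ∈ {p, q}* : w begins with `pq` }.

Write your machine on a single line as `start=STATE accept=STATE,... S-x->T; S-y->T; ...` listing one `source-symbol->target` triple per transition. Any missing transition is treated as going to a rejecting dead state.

Check the first 2 symbols one by one: S0 through S1 record how many have matched `pq` so far; any wrong symbol goes to the dead state S3. After all 2 match we enter the accepting sink S2.
        p   q  
>  S0   S1  S3 
   S1   S3  S2 
 * S2   S2  S2 
   S3   S3  S3 
(> = start, * = accepting)

start=S0; accept=S2; S0-p->S1; S0-q->S3; S1-p->S3; S1-q->S2; S2-p->S2; S2-q->S2; S3-p->S3; S3-q->S3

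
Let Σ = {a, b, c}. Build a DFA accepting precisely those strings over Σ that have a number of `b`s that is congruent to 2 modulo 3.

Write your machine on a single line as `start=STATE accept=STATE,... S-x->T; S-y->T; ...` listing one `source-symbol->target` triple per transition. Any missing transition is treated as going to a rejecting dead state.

Keep the running count of `b`s modulo 3: each `b` advances along the cycle q0 → q1 → q2 → q0 while other symbols loop. Accept at q2.
3 states suffice.
        a   b   c  
>  q0   q0  q1  q0 
   q1   q1  q2  q1 
 * q2   q2  q0  q2 
(> = start, * = accepting)

start=q0; accept=q2; q0-a->q0; q0-b->q1; q0-c->q0; q1-a->q1; q1-b->q2; q1-c->q1; q2-a->q2; q2-b->q0; q2-c->q2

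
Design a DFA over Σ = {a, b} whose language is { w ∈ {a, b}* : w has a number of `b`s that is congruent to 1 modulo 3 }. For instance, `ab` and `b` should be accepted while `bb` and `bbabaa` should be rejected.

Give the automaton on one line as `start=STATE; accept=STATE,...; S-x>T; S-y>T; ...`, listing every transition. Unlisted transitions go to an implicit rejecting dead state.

start=S0; accept=S1; S0-a>S0; S0-b>S1; S1-a>S1; S1-b>S2; S2-a>S2; S2-b>S0

The only thing that matters is how many `b`s have appeared, reduced mod 3. Use one state per residue: S0 for 0, …, S2 for 2. Reading `b` moves to the next residue; anything else stays put. S1 is accepting.
3 states suffice.
        a   b  
>  S0   S0  S1 
 * S1   S1  S2 
   S2   S2  S0 
(> = start, * = accepting)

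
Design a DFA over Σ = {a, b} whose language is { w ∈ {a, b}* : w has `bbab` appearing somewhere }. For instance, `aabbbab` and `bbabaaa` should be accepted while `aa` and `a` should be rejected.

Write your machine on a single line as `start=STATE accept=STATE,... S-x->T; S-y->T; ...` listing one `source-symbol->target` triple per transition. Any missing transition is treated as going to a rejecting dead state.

States s0..s3 record the length of the longest prefix of `bbab` that matches the current input suffix. Reaching s4 means `bbab` has been seen, and we stay there forever. Accept from s4.
5 states suffice.
        a   b  
>  s0   s0  s1 
   s1   s0  s2 
   s2   s3  s2 
   s3   s0  s4 
 * s4   s4  s4 
(> = start, * = accepting)

start=s0; accept=s4; s0-a->s0; s0-b->s1; s1-a->s0; s1-b->s2; s2-a->s3; s2-b->s2; s3-a->s0; s3-b->s4; s4-a->s4; s4-b->s4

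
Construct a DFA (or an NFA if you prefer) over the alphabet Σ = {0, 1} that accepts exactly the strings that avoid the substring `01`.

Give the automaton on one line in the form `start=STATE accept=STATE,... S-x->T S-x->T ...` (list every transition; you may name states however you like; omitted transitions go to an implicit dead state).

start=q0 accept=q0,q1 q0-0->q1 q0-1->q0 q1-0->q1 q1-1->q2 q2-0->q2 q2-1->q2

This is the complement of 'contains `01`'. Use the same substring-matching states — q0 through q2 holding how much of `01` has just been matched — but flip the accepting set: everything except the trap q2 accepts.
3 states suffice.
        0   1  
>* q0   q1  q0 
 * q1   q1  q2 
   q2   q2  q2 
(> = start, * = accepting)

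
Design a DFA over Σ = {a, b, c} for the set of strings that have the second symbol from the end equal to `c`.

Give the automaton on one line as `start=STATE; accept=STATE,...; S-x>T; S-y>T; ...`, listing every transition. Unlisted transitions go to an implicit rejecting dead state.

Because acceptance depends on a position counted from the end, the machine has to buffer the most recent 2 symbols. Make each state the string of the last up-to-2 symbols read; on input `x` shift the window left and append `x`. Accept when the buffered window has length 2 and begins with `c`.
13 states suffice.
          a    b    c  
>  s0     s1   s2   s3 
   s1     s4   s5   s6 
   s2     s7   s8   s9 
   s3    s10  s11  s12 
   s4     s4   s5   s6 
   s5     s7   s8   s9 
   s6    s10  s11  s12 
   s7     s4   s5   s6 
   s8     s7   s8   s9 
   s9    s10  s11  s12 
 * s10    s4   s5   s6 
 * s11    s7   s8   s9 
 * s12   s10  s11  s12 
(> = start, * = accepting)

start=s0; accept=s10,s11,s12; s0-a>s1; s0-b>s2; s0-c>s3; s1-a>s4; s1-b>s5; s1-c>s6; s2-a>s7; s2-b>s8; s2-c>s9; s3-a>s10; s3-b>s11; s3-c>s12; s4-a>s4; s4-b>s5; s4-c>s6; s5-a>s7; s5-b>s8; s5-c>s9; s6-a>s10; s6-b>s11; s6-c>s12; s7-a>s4; s7-b>s5; s7-c>s6; s8-a>s7; s8-b>s8; s8-c>s9; s9-a>s10; s9-b>s11; s9-c>s12; s10-a>s4; s10-b>s5; s10-c>s6; s11-a>s7; s11-b>s8; s11-c>s9; s12-a>s10; s12-b>s11; s12-c>s12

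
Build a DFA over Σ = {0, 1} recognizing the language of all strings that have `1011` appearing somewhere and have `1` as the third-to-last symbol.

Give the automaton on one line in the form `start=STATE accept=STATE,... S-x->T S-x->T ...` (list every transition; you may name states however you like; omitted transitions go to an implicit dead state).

Build one automaton per condition and run them in lockstep. The first has 5 states tracking whether and how much of `1011` has been seen; the second has 15 states tracking the last 3 symbols read. A product state is a pair (one from each), accepting exactly when both do. Equivalent product states are then merged.
A 12-state machine:
          0    1  
>  S0     S0   S1 
   S1     S2   S1 
   S2     S0   S3 
   S3     S2   S4 
   S4     S5   S6 
 * S5     S7   S8 
 * S6     S5   S6 
 * S7     S9  S10 
 * S8    S11   S4 
   S9     S9  S10 
   S10   S11   S4 
   S11    S7   S8 
(> = start, * = accepting)

start=S0 accept=S5,S6,S7,S8 S0-0->S0 S0-1->S1 S1-0->S2 S1-1->S1 S2-0->S0 S2-1->S3 S3-0->S2 S3-1->S4 S4-0->S5 S4-1->S6 S5-0->S7 S5-1->S8 S6-0->S5 S6-1->S6 S7-0->S9 S7-1->S10 S8-0->S11 S8-1->S4 S9-0->S9 S9-1->S10 S10-0->S11 S10-1->S4 S11-0->S7 S11-1->S8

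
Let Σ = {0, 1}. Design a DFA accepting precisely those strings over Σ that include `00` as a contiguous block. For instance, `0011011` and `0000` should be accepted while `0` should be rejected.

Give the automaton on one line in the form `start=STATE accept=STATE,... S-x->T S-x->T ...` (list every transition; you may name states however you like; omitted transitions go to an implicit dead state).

start=s0 accept=s2 s0-0->s1 s0-1->s0 s1-0->s2 s1-1->s0 s2-0->s2 s2-1->s2

Track how much of `00` has been matched so far: state s0 is no progress, s2 is the absorbing accept state reached once `00` has occurred. Intermediate states record partial matches; on a mismatch, fall back to the longest reusable overlap.
With 3 states:
        0   1  
>  s0   s1  s0 
   s1   s2  s0 
 * s2   s2  s2 
(> = start, * = accepting)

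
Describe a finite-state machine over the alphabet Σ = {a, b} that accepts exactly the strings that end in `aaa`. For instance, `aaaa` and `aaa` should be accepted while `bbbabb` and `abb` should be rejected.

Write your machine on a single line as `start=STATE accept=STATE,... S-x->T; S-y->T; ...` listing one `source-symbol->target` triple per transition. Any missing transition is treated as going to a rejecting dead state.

start=S0; accept=S3; S0-a->S1; S0-b->S0; S1-a->S2; S1-b->S0; S2-a->S3; S2-b->S0; S3-a->S3; S3-b->S0

Remember how much of `aaa` the current input suffix matches. State S0 means no match yet; S1 means the last symbol is `a`; S2 means the last 2 symbols are `aa`; S3 means the last 3 symbols are `aaa`. Only S3 accepts. On a mismatch, fall back to the longest proper suffix that is still a prefix of `aaa`.
4 states suffice.
        a   b  
>  S0   S1  S0 
   S1   S2  S0 
   S2   S3  S0 
 * S3   S3  S0 
(> = start, * = accepting)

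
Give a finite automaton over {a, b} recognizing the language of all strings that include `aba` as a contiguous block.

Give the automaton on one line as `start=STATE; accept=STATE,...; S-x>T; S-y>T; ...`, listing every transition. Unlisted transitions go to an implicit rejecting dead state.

start=s0; accept=s3; s0-a>s1; s0-b>s0; s1-a>s1; s1-b>s2; s2-a>s3; s2-b>s0; s3-a>s3; s3-b>s3

States s0..s2 record the length of the longest prefix of `aba` that matches the current input suffix. Reaching s3 means `aba` has been seen, and we stay there forever. Accept from s3.
With 4 states:
        a   b  
>  s0   s1  s0 
   s1   s1  s2 
   s2   s3  s0 
 * s3   s3  s3 
(> = start, * = accepting)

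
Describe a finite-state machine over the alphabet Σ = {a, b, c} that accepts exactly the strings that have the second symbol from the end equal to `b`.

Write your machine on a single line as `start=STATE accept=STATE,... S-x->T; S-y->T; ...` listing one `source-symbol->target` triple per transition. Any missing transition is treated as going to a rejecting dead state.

start=q0; accept=q7,q8,q9; q0-a->q1; q0-b->q2; q0-c->q3; q1-a->q4; q1-b->q5; q1-c->q6; q2-a->q7; q2-b->q8; q2-c->q9; q3-a->q10; q3-b->q11; q3-c->q12; q4-a->q4; q4-b->q5; q4-c->q6; q5-a->q7; q5-b->q8; q5-c->q9; q6-a->q10; q6-b->q11; q6-c->q12; q7-a->q4; q7-b->q5; q7-c->q6; q8-a->q7; q8-b->q8; q8-c->q9; q9-a->q10; q9-b->q11; q9-c->q12; q10-a->q4; q10-b->q5; q10-c->q6; q11-a->q7; q11-b->q8; q11-c->q9; q12-a->q10; q12-b->q11; q12-c->q12

Because acceptance depends on a position counted from the end, the machine has to buffer the most recent 2 symbols. Make each state the string of the last up-to-2 symbols read; on input `x` shift the window left and append `x`. Accept when the buffered window has length 2 and begins with `b`.
          a    b    c  
>  q0     q1   q2   q3 
   q1     q4   q5   q6 
   q2     q7   q8   q9 
   q3    q10  q11  q12 
   q4     q4   q5   q6 
   q5     q7   q8   q9 
   q6    q10  q11  q12 
 * q7     q4   q5   q6 
 * q8     q7   q8   q9 
 * q9    q10  q11  q12 
   q10    q4   q5   q6 
   q11    q7   q8   q9 
   q12   q10  q11  q12 
(> = start, * = accepting)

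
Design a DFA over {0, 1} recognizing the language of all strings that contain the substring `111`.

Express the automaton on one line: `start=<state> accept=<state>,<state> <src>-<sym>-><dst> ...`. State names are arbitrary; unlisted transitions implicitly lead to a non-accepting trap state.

start=A accept=D A-0->A A-1->B B-0->A B-1->C C-0->A C-1->D D-0->D D-1->D

Track how much of `111` has been matched so far: state A is no progress, D is the absorbing accept state reached once `111` has occurred. Intermediate states record partial matches; on a mismatch, fall back to the longest reusable overlap.
With 4 states:
       0  1 
>  A   A  B 
   B   A  C 
   C   A  D 
 * D   D  D 
(> = start, * = accepting)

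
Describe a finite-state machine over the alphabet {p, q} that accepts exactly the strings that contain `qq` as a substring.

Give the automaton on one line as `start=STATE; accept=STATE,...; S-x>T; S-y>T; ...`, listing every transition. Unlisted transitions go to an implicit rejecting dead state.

start=S0; accept=S2; S0-p>S0; S0-q>S1; S1-p>S0; S1-q>S2; S2-p>S2; S2-q>S2

Track how much of `qq` has been matched so far: state S0 is no progress, S2 is the absorbing accept state reached once `qq` has occurred. Intermediate states record partial matches; on a mismatch, fall back to the longest reusable overlap.
With 3 states:
        p   q  
>  S0   S0  S1 
   S1   S0  S2 
 * S2   S2  S2 
(> = start, * = accepting)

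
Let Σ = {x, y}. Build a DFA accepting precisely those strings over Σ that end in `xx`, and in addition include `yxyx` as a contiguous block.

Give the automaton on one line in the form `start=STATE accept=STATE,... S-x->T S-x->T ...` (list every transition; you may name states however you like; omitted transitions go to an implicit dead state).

start=s0 accept=s5 s0-x->s0 s0-y->s1 s1-x->s2 s1-y->s1 s2-x->s0 s2-y->s3 s3-x->s4 s3-y->s1 s4-x->s5 s4-y->s6 s5-x->s5 s5-y->s6 s6-x->s4 s6-y->s6

Build one automaton per condition and run them in lockstep. One (3 states) tracks how much of the suffix `xx` has currently been matched; the other (5 states) tracks whether and how much of `yxyx` has been seen. Each combined state is a pair, one component from each; accept when both components accept. Minimizing collapses redundant product states.
        x   y  
>  s0   s0  s1 
   s1   s2  s1 
   s2   s0  s3 
   s3   s4  s1 
   s4   s5  s6 
 * s5   s5  s6 
   s6   s4  s6 
(> = start, * = accepting)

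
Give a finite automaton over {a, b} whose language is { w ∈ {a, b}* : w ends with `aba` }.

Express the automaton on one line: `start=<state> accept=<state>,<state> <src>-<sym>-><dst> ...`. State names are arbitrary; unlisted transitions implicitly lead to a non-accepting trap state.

start=q0 accept=q3 q0-a->q1 q0-b->q0 q1-a->q1 q1-b->q2 q2-a->q3 q2-b->q0 q3-a->q1 q3-b->q2

Let each state record the length of the longest suffix of the input read so far that is also a prefix of `aba`. q1 means the last symbol is `a`; q2 means the last 2 symbols are `ab`; q3 means the last 3 symbols are `aba`. Accept only at q3, where the string currently ends in `aba`.
        a   b  
>  q0   q1  q0 
   q1   q1  q2 
   q2   q3  q0 
 * q3   q1  q2 
(> = start, * = accepting)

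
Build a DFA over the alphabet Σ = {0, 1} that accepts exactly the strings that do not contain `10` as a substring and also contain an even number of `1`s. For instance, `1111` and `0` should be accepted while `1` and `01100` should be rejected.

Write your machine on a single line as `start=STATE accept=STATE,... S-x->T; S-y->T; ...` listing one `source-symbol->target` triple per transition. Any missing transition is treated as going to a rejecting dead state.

start=S0; accept=S0,S3; S0-0->S0; S0-1->S1; S1-0->S2; S1-1->S3; S2-0->S2; S2-1->S4; S3-0->S4; S3-1->S1; S4-0->S4; S4-1->S2

Build one automaton per condition and run them in lockstep. The first has 3 states tracking partial matches of the forbidden pattern `10`; the second has 2 states tracking the count of `1`s modulo 2. A product state is a pair (one from each), accepting exactly when both do.
        0   1  
>* S0   S0  S1 
   S1   S2  S3 
   S2   S2  S4 
 * S3   S4  S1 
   S4   S4  S2 
(> = start, * = accepting)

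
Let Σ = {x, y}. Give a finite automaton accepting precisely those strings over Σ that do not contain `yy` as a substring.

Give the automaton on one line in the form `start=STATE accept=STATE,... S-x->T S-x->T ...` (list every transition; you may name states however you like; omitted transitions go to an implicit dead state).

start=A accept=A,B A-x->A A-y->B B-x->A B-y->C C-x->C C-y->C

Track partial matches of the forbidden pattern `yy`. State C is a dead state reached once `yy` has occurred; every other state accepts. A means no part of `yy` is currently matched.
A 3-state machine:
       x  y 
>* A   A  B 
 * B   A  C 
   C   C  C 
(> = start, * = accepting)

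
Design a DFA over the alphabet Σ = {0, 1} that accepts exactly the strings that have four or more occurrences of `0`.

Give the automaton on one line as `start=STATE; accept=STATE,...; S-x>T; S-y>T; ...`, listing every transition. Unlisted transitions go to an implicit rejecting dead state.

start=A; accept=E,F; A-0>B; A-1>A; B-0>C; B-1>B; C-0>D; C-1>C; D-0>E; D-1>D; E-0>F; E-1>E; F-0>F; F-1>F

Only the number of `0`s matters, and only up to 5. Make a chain A → B → C → D → E → F advanced by each `0` (with F absorbing); every other symbol self-loops. The accepting set is {E, F}.
With 6 states:
       0  1 
>  A   B  A 
   B   C  B 
   C   D  C 
   D   E  D 
 * E   F  E 
 * F   F  F 
(> = start, * = accepting)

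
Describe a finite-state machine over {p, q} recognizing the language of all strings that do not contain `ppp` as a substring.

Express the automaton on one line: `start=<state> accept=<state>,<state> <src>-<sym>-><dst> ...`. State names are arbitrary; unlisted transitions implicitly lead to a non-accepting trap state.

Track partial matches of the forbidden pattern `ppp`. State s3 is a dead state reached once `ppp` has occurred; every other state accepts. s0 means no part of `ppp` is currently matched.
4 states suffice.
        p   q  
>* s0   s1  s0 
 * s1   s2  s0 
 * s2   s3  s0 
   s3   s3  s3 
(> = start, * = accepting)

start=s0 accept=s0,s1,s2 s0-p->s1 s0-q->s0 s1-p->s2 s1-q->s0 s2-p->s3 s2-q->s0 s3-p->s3 s3-q->s3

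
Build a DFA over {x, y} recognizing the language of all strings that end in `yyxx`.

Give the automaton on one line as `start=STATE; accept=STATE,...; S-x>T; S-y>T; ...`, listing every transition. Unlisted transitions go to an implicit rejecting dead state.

Let each state record the length of the longest suffix of the input read so far that is also a prefix of `yyxx`. s1 means the last symbol is `y`; s2 means the last 2 symbols are `yy`; s3 means the last 3 symbols are `yyx`; s4 means the last 4 symbols are `yyxx`. Accept only at s4, where the string currently ends in `yyxx`.
        x   y  
>  s0   s0  s1 
   s1   s0  s2 
   s2   s3  s2 
   s3   s4  s1 
 * s4   s0  s1 
(> = start, * = accepting)

start=s0; accept=s4; s0-x>s0; s0-y>s1; s1-x>s0; s1-y>s2; s2-x>s3; s2-y>s2; s3-x>s4; s3-y>s1; s4-x>s0; s4-y>s1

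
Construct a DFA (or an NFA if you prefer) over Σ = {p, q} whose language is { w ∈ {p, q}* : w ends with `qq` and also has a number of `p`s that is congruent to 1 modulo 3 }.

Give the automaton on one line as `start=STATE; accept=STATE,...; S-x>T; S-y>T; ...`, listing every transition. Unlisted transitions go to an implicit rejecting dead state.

Handle the two conditions separately and then intersect. The first has 3 states tracking how much of the suffix `qq` has currently been matched; the second has 3 states tracking the count of `p`s modulo 3. A product state is a pair (one from each), accepting exactly when both do. Equivalent product states are then merged.
A 5-state machine:
        p   q  
>  s0   s1  s0 
   s1   s2  s3 
   s2   s0  s2 
   s3   s2  s4 
 * s4   s2  s4 
(> = start, * = accepting)

start=s0; accept=s4; s0-p>s1; s0-q>s0; s1-p>s2; s1-q>s3; s2-p>s0; s2-q>s2; s3-p>s2; s3-q>s4; s4-p>s2; s4-q>s4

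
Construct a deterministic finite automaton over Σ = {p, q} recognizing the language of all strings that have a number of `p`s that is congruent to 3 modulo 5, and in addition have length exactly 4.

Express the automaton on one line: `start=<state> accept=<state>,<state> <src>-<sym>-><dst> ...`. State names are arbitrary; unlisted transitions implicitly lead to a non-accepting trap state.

start=S0 accept=S11 S0-p->S1 S0-q->S2 S1-p->S3 S1-q->S4 S2-p->S4 S2-q->S5 S3-p->S6 S3-q->S7 S4-p->S7 S4-q->S8 S5-p->S8 S5-q->S9 S6-p->S10 S6-q->S11 S7-p->S11 S7-q->S12 S8-p->S12 S8-q->S13 S9-p->S13 S9-q->S14 S10-p->S15 S10-q->S16 S11-p->S16 S11-q->S17 S12-p->S17 S12-q->S18 S13-p->S18 S13-q->S19 S14-p->S19 S14-q->S15 S15-p->S19 S15-q->S15 S16-p->S15 S16-q->S16 S17-p->S16 S17-q->S17 S18-p->S17 S18-q->S18 S19-p->S18 S19-q->S19

Build one automaton per condition and run them in lockstep. The first has 5 states tracking the count of `p`s modulo 5; the second has 6 states tracking the input length, saturating at 5. A product state is a pair (one from each), accepting exactly when both do.
20 states suffice.
          p    q  
>  S0     S1   S2 
   S1     S3   S4 
   S2     S4   S5 
   S3     S6   S7 
   S4     S7   S8 
   S5     S8   S9 
   S6    S10  S11 
   S7    S11  S12 
   S8    S12  S13 
   S9    S13  S14 
   S10   S15  S16 
 * S11   S16  S17 
   S12   S17  S18 
   S13   S18  S19 
   S14   S19  S15 
   S15   S19  S15 
   S16   S15  S16 
   S17   S16  S17 
   S18   S17  S18 
   S19   S18  S19 
(> = start, * = accepting)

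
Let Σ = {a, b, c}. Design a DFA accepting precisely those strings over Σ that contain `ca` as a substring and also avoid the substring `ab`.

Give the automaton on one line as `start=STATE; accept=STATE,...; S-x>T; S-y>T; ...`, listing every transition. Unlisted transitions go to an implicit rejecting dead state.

start=S0; accept=S4,S7; S0-a>S1; S0-b>S0; S0-c>S2; S1-a>S1; S1-b>S3; S1-c>S2; S2-a>S4; S2-b>S0; S2-c>S2; S3-a>S3; S3-b>S3; S3-c>S5; S4-a>S4; S4-b>S6; S4-c>S7; S5-a>S6; S5-b>S3; S5-c>S5; S6-a>S6; S6-b>S6; S6-c>S6; S7-a>S4; S7-b>S7; S7-c>S7

Build one automaton per condition and run them in lockstep. The first has 3 states tracking whether and how much of `ca` has been seen; the second has 3 states tracking partial matches of the forbidden pattern `ab`. A product state is a pair (one from each), accepting exactly when both do.
8 states suffice.
        a   b   c  
>  S0   S1  S0  S2 
   S1   S1  S3  S2 
   S2   S4  S0  S2 
   S3   S3  S3  S5 
 * S4   S4  S6  S7 
   S5   S6  S3  S5 
   S6   S6  S6  S6 
 * S7   S4  S7  S7 
(> = start, * = accepting)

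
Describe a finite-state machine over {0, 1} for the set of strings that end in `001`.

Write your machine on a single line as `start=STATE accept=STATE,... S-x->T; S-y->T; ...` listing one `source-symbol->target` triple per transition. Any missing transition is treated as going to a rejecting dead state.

Remember how much of `001` the current input suffix matches. State s0 means no match yet; s1 means the last symbol is `0`; s2 means the last 2 symbols are `00`; s3 means the last 3 symbols are `001`. Only s3 accepts. On a mismatch, fall back to the longest proper suffix that is still a prefix of `001`.
        0   1  
>  s0   s1  s0 
   s1   s2  s0 
   s2   s2  s3 
 * s3   s1  s0 
(> = start, * = accepting)

start=s0; accept=s3; s0-0->s1; s0-1->s0; s1-0->s2; s1-1->s0; s2-0->s2; s2-1->s3; s3-0->s1; s3-1->s0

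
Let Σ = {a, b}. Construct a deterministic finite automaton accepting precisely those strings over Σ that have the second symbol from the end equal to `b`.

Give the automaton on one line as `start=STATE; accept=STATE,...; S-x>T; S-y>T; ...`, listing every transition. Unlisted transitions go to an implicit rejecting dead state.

start=q0; accept=q5,q6; q0-a>q1; q0-b>q2; q1-a>q3; q1-b>q4; q2-a>q5; q2-b>q6; q3-a>q3; q3-b>q4; q4-a>q5; q4-b>q6; q5-a>q3; q5-b>q4; q6-a>q5; q6-b>q6

Because acceptance depends on a position counted from the end, the machine has to buffer the most recent 2 symbols. Make each state the string of the last up-to-2 symbols read; on input `x` shift the window left and append `x`. Accept when the buffered window has length 2 and begins with `b`.
        a   b  
>  q0   q1  q2 
   q1   q3  q4 
   q2   q5  q6 
   q3   q3  q4 
   q4   q5  q6 
 * q5   q3  q4 
 * q6   q5  q6 
(> = start, * = accepting)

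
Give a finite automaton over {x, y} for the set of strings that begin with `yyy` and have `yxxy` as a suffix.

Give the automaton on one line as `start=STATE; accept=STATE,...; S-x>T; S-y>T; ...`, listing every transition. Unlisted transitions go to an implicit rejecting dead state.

start=A; accept=M; A-x>B; A-y>C; B-x>B; B-y>D; C-x>E; C-y>F; D-x>E; D-y>D; E-x>G; E-y>D; F-x>E; F-y>H; G-x>B; G-y>I; H-x>J; H-y>H; I-x>E; I-y>D; J-x>K; J-y>H; K-x>L; K-y>M; L-x>L; L-y>H; M-x>J; M-y>H

Run two small machines in parallel and take their product. One (5 states) tracks whether the input so far still matches the prefix `yyy`; the other (5 states) tracks how much of the suffix `yxxy` has currently been matched. Each combined state is a pair, one component from each; accept when both components accept.
       x  y 
>  A   B  C 
   B   B  D 
   C   E  F 
   D   E  D 
   E   G  D 
   F   E  H 
   G   B  I 
   H   J  H 
   I   E  D 
   J   K  H 
   K   L  M 
   L   L  H 
 * M   J  H 
(> = start, * = accepting)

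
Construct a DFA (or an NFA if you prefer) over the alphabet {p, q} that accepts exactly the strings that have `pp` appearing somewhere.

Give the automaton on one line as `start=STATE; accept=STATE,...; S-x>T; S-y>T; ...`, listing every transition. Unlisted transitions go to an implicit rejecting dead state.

States A..B record the length of the longest prefix of `pp` that matches the current input suffix. Reaching C means `pp` has been seen, and we stay there forever. Accept from C.
3 states suffice.
       p  q 
>  A   B  A 
   B   C  A 
 * C   C  C 
(> = start, * = accepting)

start=A; accept=C; A-p>B; A-q>A; B-p>C; B-q>A; C-p>C; C-q>C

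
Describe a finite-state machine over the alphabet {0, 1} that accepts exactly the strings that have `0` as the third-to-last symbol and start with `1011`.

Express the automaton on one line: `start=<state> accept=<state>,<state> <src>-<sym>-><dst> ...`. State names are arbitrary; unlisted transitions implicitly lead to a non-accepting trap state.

Handle the two conditions separately and then intersect. One (15 states) tracks the last 3 symbols read; the other (6 states) tracks whether the input so far still matches the prefix `1011`. Each combined state is a pair, one component from each; accept when both components accept.
          0    1  
>  q0     q1   q2 
   q1     q3   q4 
   q2     q5   q6 
   q3     q7   q8 
   q4     q9  q10 
   q5    q11  q12 
   q6    q13  q14 
   q7     q7   q8 
   q8     q9  q10 
   q9    q11  q15 
   q10   q13  q14 
   q11    q7   q8 
   q12    q9  q16 
   q13   q11  q15 
   q14   q13  q14 
   q15    q9  q10 
 * q16   q17  q18 
   q17   q19  q20 
   q18   q17  q18 
   q19   q21  q22 
   q20   q23  q16 
 * q21   q21  q22 
 * q22   q23  q16 
 * q23   q19  q20 
(> = start, * = accepting)

start=q0 accept=q16,q21,q22,q23 q0-0->q1 q0-1->q2 q1-0->q3 q1-1->q4 q2-0->q5 q2-1->q6 q3-0->q7 q3-1->q8 q4-0->q9 q4-1->q10 q5-0->q11 q5-1->q12 q6-0->q13 q6-1->q14 q7-0->q7 q7-1->q8 q8-0->q9 q8-1->q10 q9-0->q11 q9-1->q15 q10-0->q13 q10-1->q14 q11-0->q7 q11-1->q8 q12-0->q9 q12-1->q16 q13-0->q11 q13-1->q15 q14-0->q13 q14-1->q14 q15-0->q9 q15-1->q10 q16-0->q17 q16-1->q18 q17-0->q19 q17-1->q20 q18-0->q17 q18-1->q18 q19-0->q21 q19-1->q22 q20-0->q23 q20-1->q16 q21-0->q21 q21-1->q22 q22-0->q23 q22-1->q16 q23-0->q19 q23-1->q20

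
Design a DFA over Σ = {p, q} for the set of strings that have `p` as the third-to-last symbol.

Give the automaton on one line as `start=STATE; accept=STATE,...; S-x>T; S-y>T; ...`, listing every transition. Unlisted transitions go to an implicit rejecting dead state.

A DFA must remember the last 3 symbols (since which symbol is third-to-last isn't known until the input ends). Use one state per possible window of the last ≤3 symbols; accept from those whose window starts with `p`.
With 15 states:
       p  q 
>  A   B  C 
   B   D  E 
   C   F  G 
   D   H  I 
   E   J  K 
   F   L  M 
   G   N  O 
 * H   H  I 
 * I   J  K 
 * J   L  M 
 * K   N  O 
   L   H  I 
   M   J  K 
   N   L  M 
   O   N  O 
(> = start, * = accepting)

start=A; accept=H,I,J,K; A-p>B; A-q>C; B-p>D; B-q>E; C-p>F; C-q>G; D-p>H; D-q>I; E-p>J; E-q>K; F-p>L; F-q>M; G-p>N; G-q>O; H-p>H; H-q>I; I-p>J; I-q>K; J-p>L; J-q>M; K-p>N; K-q>O; L-p>H; L-q>I; M-p>J; M-q>K; N-p>L; N-q>M; O-p>N; O-q>O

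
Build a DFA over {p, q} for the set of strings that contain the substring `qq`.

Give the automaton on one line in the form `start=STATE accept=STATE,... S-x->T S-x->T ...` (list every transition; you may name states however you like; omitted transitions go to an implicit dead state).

start=S0 accept=S2 S0-p->S0 S0-q->S1 S1-p->S0 S1-q->S2 S2-p->S2 S2-q->S2

Track how much of `qq` has been matched so far: state S0 is no progress, S2 is the absorbing accept state reached once `qq` has occurred. Intermediate states record partial matches; on a mismatch, fall back to the longest reusable overlap.
A 3-state machine:
        p   q  
>  S0   S0  S1 
   S1   S0  S2 
 * S2   S2  S2 
(> = start, * = accepting)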